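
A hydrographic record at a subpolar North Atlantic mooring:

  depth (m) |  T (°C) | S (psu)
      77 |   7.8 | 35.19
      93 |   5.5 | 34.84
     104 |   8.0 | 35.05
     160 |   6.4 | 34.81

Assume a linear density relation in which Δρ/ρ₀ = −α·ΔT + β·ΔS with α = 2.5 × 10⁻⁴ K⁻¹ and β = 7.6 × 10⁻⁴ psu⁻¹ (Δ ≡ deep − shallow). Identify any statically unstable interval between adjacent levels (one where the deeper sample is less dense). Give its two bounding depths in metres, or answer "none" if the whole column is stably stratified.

93–104 m

Evaluate Δρ/ρ₀ = −αΔT + βΔS across each adjacent pair:
  77–93 m: −αΔT+βΔS = −(2.5 × 10⁻⁴)(-2.3)+(7.6 × 10⁻⁴)(-0.35) = 3.1 × 10⁻⁴ → stable
  93–104 m: −αΔT+βΔS = −(2.5 × 10⁻⁴)(+2.5)+(7.6 × 10⁻⁴)(+0.21) = -4.7 × 10⁻⁴ → UNSTABLE
  104–160 m: −αΔT+βΔS = −(2.5 × 10⁻⁴)(-1.6)+(7.6 × 10⁻⁴)(-0.24) = 2.2 × 10⁻⁴ → stable
The 93–104 m interval has Δρ < 0: lighter water underlies denser water.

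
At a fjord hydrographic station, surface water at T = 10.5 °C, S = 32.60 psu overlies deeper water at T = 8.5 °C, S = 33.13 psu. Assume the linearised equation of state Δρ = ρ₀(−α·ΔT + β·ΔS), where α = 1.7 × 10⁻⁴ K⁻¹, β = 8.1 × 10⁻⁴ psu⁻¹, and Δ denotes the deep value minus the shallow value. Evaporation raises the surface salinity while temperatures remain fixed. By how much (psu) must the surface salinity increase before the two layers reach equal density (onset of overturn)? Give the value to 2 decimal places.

Neutral buoyancy requires −α(T_deep − T_surf) + β(S_deep − S_surf′) = 0.
S_surf′ = S_deep − (α/β)·ΔT = 33.13 − (1.7 × 10⁻⁴/8.1 × 10⁻⁴)·(-2.0) = 33.5498 psu.
Increase required: 33.5498 − 32.60 = 0.9498 psu.

0.95 psu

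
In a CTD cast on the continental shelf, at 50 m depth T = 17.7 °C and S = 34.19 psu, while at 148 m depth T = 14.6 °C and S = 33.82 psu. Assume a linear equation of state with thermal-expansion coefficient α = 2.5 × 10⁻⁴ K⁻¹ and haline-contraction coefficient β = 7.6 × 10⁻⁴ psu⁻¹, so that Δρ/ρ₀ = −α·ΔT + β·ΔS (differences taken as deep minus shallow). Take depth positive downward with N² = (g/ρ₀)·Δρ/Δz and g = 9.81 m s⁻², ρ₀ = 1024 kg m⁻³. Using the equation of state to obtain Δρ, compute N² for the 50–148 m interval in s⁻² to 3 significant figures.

4.94 × 10⁻⁵ s⁻²

ΔT = -3.1 K, ΔS = -0.37 psu (deep − shallow).
Δρ/ρ₀ = −αΔT + βΔS = 7.75 × 10⁻⁴ − 2.812 × 10⁻⁴ = 4.938 × 10⁻⁴, so Δρ ≈ 0.5057 kg m⁻³.
N² = (g/ρ₀)·Δρ/Δz = g·(Δρ/ρ₀)/Δz = 9.81 × 4.938 × 10⁻⁴ / 98 = 4.9430 × 10⁻⁵ s⁻² ≈ 4.94 × 10⁻⁵ s⁻².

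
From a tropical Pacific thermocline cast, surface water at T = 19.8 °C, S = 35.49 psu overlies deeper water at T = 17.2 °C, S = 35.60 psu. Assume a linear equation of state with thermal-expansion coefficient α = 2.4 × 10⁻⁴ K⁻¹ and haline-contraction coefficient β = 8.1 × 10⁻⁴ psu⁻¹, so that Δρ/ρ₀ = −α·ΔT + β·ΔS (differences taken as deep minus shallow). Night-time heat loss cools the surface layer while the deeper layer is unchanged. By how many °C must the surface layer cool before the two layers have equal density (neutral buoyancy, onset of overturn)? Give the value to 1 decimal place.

Neutral buoyancy requires Δρ = 0, i.e. −α(T_deep − T_surf′) + β(S_deep − S_surf) = 0.
T_surf′ = T_deep − (β/α)·ΔS = 17.2 − (8.1 × 10⁻⁴/2.4 × 10⁻⁴)·(+0.11) = 16.829 °C.
Cooling required: 19.8 − (16.829) = 2.971 °C.

3.0 °C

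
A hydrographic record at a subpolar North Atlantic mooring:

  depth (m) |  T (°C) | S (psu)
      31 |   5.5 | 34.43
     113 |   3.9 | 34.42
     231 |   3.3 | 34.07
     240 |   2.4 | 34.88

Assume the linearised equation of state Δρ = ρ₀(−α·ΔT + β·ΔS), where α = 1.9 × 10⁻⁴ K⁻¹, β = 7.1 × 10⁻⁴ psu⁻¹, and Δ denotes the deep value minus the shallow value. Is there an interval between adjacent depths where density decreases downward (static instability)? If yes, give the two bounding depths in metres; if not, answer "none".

Evaluate Δρ/ρ₀ = −αΔT + βΔS across each adjacent pair:
  31–113 m: −αΔT+βΔS = −(1.9 × 10⁻⁴)(-1.6)+(7.1 × 10⁻⁴)(-0.01) = 3.0 × 10⁻⁴ → stable
  113–231 m: −αΔT+βΔS = −(1.9 × 10⁻⁴)(-0.6)+(7.1 × 10⁻⁴)(-0.35) = -1.3 × 10⁻⁴ → UNSTABLE
  231–240 m: −αΔT+βΔS = −(1.9 × 10⁻⁴)(-0.9)+(7.1 × 10⁻⁴)(+0.81) = 7.5 × 10⁻⁴ → stable
The 113–231 m interval has Δρ < 0: lighter water underlies denser water.

113–231 m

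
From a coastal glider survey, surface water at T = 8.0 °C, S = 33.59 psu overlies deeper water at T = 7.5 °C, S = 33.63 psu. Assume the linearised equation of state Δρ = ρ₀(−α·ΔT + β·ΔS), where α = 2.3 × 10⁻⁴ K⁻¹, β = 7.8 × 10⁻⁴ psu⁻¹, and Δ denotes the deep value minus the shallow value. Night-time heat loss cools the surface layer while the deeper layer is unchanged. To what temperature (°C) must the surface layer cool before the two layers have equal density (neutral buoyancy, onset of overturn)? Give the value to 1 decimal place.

7.4 °C

Neutral buoyancy requires Δρ = 0, i.e. −α(T_deep − T_surf′) + β(S_deep − S_surf) = 0.
T_surf′ = T_deep − (β/α)·ΔS = 7.5 − (7.8 × 10⁻⁴/2.3 × 10⁻⁴)·(+0.04) = 7.364 °C.
Cooling required: 8.0 − (7.364) = 0.636 °C.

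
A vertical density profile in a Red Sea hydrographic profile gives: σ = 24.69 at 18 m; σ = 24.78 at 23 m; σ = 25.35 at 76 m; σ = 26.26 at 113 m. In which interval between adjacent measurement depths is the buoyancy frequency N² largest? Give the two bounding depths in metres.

76–113 m

Compute the density gradient over each adjacent pair:
  18–23 m: Δρ/Δz = 0.09/5 = 0.018 kg m⁻⁴
  23–76 m: Δρ/Δz = 0.57/53 = 0.011 kg m⁻⁴
  76–113 m: Δρ/Δz = 0.91/37 = 0.025 kg m⁻⁴
The largest gradient is in the 76–113 m interval — the pycnocline.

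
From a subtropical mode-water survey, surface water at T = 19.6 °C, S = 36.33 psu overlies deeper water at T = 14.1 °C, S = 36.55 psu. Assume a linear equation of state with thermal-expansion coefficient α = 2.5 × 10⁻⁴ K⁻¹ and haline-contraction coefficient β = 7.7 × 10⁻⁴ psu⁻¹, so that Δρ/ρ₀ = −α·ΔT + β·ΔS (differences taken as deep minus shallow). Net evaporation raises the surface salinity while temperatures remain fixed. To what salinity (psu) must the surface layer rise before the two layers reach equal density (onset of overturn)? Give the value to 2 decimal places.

Neutral buoyancy requires −α(T_deep − T_surf) + β(S_deep − S_surf′) = 0.
S_surf′ = S_deep − (α/β)·ΔT = 36.55 − (2.5 × 10⁻⁴/7.7 × 10⁻⁴)·(-5.5) = 38.3357 psu.
Increase required: 38.3357 − 36.33 = 2.0057 psu.

38.34 psu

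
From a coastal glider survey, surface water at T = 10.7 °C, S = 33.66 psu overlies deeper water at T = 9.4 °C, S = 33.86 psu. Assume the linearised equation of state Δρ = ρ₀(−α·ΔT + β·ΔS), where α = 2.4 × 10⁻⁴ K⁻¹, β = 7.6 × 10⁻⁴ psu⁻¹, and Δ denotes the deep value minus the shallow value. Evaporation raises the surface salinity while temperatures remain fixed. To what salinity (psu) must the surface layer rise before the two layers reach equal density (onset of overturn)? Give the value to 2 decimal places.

Neutral buoyancy requires −α(T_deep − T_surf) + β(S_deep − S_surf′) = 0.
S_surf′ = S_deep − (α/β)·ΔT = 33.86 − (2.4 × 10⁻⁴/7.6 × 10⁻⁴)·(-1.3) = 34.2705 psu.
Increase required: 34.2705 − 33.66 = 0.6105 psu.

34.27 psu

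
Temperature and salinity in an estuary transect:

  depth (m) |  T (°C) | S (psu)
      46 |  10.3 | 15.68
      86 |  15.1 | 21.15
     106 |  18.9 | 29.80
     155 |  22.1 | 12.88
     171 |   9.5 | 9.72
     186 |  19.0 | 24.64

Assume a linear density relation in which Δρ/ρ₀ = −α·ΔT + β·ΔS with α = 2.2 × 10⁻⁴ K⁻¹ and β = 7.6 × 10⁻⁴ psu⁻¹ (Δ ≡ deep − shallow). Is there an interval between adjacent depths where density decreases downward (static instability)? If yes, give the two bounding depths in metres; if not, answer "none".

106–155 m

Evaluate Δρ/ρ₀ = −αΔT + βΔS across each adjacent pair:
  46–86 m: −αΔT+βΔS = −(2.2 × 10⁻⁴)(+4.8)+(7.6 × 10⁻⁴)(+5.47) = 3.1 × 10⁻³ → stable
  86–106 m: −αΔT+βΔS = −(2.2 × 10⁻⁴)(+3.8)+(7.6 × 10⁻⁴)(+8.65) = 5.7 × 10⁻³ → stable
  106–155 m: −αΔT+βΔS = −(2.2 × 10⁻⁴)(+3.2)+(7.6 × 10⁻⁴)(-16.92) = -0.014 → UNSTABLE
  155–171 m: −αΔT+βΔS = −(2.2 × 10⁻⁴)(-12.6)+(7.6 × 10⁻⁴)(-3.16) = 3.7 × 10⁻⁴ → stable
  171–186 m: −αΔT+βΔS = −(2.2 × 10⁻⁴)(+9.5)+(7.6 × 10⁻⁴)(+14.92) = 9.2 × 10⁻³ → stable
The 106–155 m interval has Δρ < 0: lighter water underlies denser water.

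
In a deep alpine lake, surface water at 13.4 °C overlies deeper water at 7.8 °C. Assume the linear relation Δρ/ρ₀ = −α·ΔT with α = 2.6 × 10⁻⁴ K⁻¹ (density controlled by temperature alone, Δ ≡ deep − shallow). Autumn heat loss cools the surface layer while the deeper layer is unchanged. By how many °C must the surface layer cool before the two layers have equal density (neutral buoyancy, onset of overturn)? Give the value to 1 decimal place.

5.6 °C

With temperature the only control, equal density requires T_surf′ = T_deep.
T_surf′ = 7.8 °C.
Cooling required: 13.4 − 7.8 = 5.6 °C.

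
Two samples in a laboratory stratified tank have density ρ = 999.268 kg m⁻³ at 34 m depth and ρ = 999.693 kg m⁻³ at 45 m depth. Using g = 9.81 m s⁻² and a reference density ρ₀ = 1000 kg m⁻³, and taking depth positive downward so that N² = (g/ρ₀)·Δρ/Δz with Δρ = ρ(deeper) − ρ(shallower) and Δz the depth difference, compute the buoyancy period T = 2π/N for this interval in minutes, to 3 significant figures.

Δρ = 999.693 − 999.268 = 0.425 kg m⁻³ over Δz = 45 − 34 = 11 m.
N² = (9.81/1000) × (0.425/11) = 3.7902 × 10⁻⁴ s⁻².
N = √(3.7902 × 10⁻⁴) = 0.019468 rad s⁻¹, so T = 2π/N = 322.74 s = 5.3790 min ≈ 5.38 min.

5.38 min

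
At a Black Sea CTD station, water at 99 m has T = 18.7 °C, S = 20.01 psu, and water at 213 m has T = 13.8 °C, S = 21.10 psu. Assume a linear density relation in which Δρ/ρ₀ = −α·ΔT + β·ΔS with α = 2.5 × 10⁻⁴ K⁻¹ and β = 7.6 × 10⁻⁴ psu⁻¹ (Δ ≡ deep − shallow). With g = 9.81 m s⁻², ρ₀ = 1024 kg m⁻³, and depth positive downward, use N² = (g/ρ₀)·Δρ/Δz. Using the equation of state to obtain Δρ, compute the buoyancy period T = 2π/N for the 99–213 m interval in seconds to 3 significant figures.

ΔT = -4.9 K, ΔS = +1.09 psu (deep − shallow).
Δρ/ρ₀ = −αΔT + βΔS = 1.225 × 10⁻³ + 8.284 × 10⁻⁴ = 2.0534 × 10⁻³, so Δρ ≈ 2.103 kg m⁻³.
N² = (g/ρ₀)·Δρ/Δz = g·(Δρ/ρ₀)/Δz = 9.81 × 2.0534 × 10⁻³ / 114 = 1.7670 × 10⁻⁴ s⁻².
N = √(1.7670 × 10⁻⁴) = 0.013293 rad s⁻¹ → T = 2π/N = 472.67 s ≈ 473 s.

473 s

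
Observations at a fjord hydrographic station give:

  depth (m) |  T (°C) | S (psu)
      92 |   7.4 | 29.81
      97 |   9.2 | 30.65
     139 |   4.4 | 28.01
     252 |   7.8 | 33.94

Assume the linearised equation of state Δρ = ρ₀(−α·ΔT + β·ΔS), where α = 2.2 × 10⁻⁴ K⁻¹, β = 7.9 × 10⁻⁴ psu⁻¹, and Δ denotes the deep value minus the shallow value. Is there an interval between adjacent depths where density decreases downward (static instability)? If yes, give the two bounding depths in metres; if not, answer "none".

97–139 m

Evaluate Δρ/ρ₀ = −αΔT + βΔS across each adjacent pair:
  92–97 m: −αΔT+βΔS = −(2.2 × 10⁻⁴)(+1.8)+(7.9 × 10⁻⁴)(+0.84) = 2.7 × 10⁻⁴ → stable
  97–139 m: −αΔT+βΔS = −(2.2 × 10⁻⁴)(-4.8)+(7.9 × 10⁻⁴)(-2.64) = -1.0 × 10⁻³ → UNSTABLE
  139–252 m: −αΔT+βΔS = −(2.2 × 10⁻⁴)(+3.4)+(7.9 × 10⁻⁴)(+5.93) = 3.9 × 10⁻³ → stable
The 97–139 m interval has Δρ < 0: lighter water underlies denser water.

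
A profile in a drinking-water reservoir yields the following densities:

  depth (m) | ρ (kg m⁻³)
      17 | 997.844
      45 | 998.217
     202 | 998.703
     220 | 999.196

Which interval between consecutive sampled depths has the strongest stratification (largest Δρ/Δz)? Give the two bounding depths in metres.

202–220 m

Compute the density gradient over each adjacent pair:
  17–45 m: Δρ/Δz = 0.373/28 = 0.013 kg m⁻⁴
  45–202 m: Δρ/Δz = 0.486/157 = 3.1 × 10⁻³ kg m⁻⁴
  202–220 m: Δρ/Δz = 0.493/18 = 0.027 kg m⁻⁴
The largest gradient is in the 202–220 m interval — the pycnocline.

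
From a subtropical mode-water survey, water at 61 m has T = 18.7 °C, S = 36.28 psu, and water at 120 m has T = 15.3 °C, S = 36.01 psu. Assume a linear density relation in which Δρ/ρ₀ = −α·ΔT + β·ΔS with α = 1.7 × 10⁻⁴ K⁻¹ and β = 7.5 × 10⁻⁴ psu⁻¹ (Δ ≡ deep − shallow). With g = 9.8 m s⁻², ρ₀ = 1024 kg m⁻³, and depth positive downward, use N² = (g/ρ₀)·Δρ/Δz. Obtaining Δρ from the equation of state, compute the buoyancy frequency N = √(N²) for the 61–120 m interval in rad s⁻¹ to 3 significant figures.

7.90 × 10⁻³ rad s⁻¹

ΔT = -3.4 K, ΔS = -0.27 psu (deep − shallow).
Δρ/ρ₀ = −αΔT + βΔS = 5.78 × 10⁻⁴ − 2.025 × 10⁻⁴ = 3.755 × 10⁻⁴, so Δρ ≈ 0.3845 kg m⁻³.
N² = (g/ρ₀)·Δρ/Δz = g·(Δρ/ρ₀)/Δz = 9.8 × 3.755 × 10⁻⁴ / 59 = 6.2371 × 10⁻⁵ s⁻².
N = √(6.2371 × 10⁻⁵) = 7.8975 × 10⁻³ rad s⁻¹ ≈ 7.90 × 10⁻³ rad s⁻¹.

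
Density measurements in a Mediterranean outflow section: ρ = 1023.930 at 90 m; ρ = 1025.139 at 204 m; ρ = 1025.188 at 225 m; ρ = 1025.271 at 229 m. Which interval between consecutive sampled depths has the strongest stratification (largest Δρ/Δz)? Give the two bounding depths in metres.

225–229 m

Compute the density gradient over each adjacent pair:
  90–204 m: Δρ/Δz = 1.209/114 = 0.011 kg m⁻⁴
  204–225 m: Δρ/Δz = 0.049/21 = 2.3 × 10⁻³ kg m⁻⁴
  225–229 m: Δρ/Δz = 0.083/4 = 0.021 kg m⁻⁴
The largest gradient is in the 225–229 m interval — the pycnocline.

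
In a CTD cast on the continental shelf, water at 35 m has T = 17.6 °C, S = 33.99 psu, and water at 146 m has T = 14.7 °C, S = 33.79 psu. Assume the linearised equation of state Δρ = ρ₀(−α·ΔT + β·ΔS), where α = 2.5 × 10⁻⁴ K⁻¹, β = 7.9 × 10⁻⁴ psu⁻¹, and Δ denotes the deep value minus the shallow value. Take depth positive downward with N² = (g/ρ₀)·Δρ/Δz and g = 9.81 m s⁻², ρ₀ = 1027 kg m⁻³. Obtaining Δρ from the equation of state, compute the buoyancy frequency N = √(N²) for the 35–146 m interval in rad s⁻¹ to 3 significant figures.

7.08 × 10⁻³ rad s⁻¹

ΔT = -2.9 K, ΔS = -0.20 psu (deep − shallow).
Δρ/ρ₀ = −αΔT + βΔS = 7.25 × 10⁻⁴ − 1.58 × 10⁻⁴ = 5.67 × 10⁻⁴, so Δρ ≈ 0.5823 kg m⁻³.
N² = (g/ρ₀)·Δρ/Δz = g·(Δρ/ρ₀)/Δz = 9.81 × 5.67 × 10⁻⁴ / 111 = 5.0111 × 10⁻⁵ s⁻².
N = √(5.0111 × 10⁻⁵) = 7.0789 × 10⁻³ rad s⁻¹ ≈ 7.08 × 10⁻³ rad s⁻¹.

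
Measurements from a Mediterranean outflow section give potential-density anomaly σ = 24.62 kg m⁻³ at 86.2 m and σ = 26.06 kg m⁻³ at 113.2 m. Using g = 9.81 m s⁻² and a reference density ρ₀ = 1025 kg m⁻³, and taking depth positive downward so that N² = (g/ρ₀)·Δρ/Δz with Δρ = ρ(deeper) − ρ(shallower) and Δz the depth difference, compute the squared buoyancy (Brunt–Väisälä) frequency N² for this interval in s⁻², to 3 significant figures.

5.10 × 10⁻⁴ s⁻²

Δρ = 1026.06 − 1024.62 = 1.44 kg m⁻³ over Δz = 113.2 − 86.2 = 27 m.
N² = (9.81/1025) × (1.44/27) = 5.1044 × 10⁻⁴ s⁻² ≈ 5.10 × 10⁻⁴ s⁻².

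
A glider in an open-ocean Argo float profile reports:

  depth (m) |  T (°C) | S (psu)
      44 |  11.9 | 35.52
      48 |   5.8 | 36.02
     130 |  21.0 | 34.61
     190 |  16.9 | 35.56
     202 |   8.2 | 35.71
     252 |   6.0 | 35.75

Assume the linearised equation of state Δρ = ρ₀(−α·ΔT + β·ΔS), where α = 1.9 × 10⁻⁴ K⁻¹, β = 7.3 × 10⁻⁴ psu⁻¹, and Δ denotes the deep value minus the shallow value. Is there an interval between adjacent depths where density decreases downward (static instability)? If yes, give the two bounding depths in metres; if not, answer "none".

Evaluate Δρ/ρ₀ = −αΔT + βΔS across each adjacent pair:
  44–48 m: −αΔT+βΔS = −(1.9 × 10⁻⁴)(-6.1)+(7.3 × 10⁻⁴)(+0.50) = 1.5 × 10⁻³ → stable
  48–130 m: −αΔT+βΔS = −(1.9 × 10⁻⁴)(+15.2)+(7.3 × 10⁻⁴)(-1.41) = -3.9 × 10⁻³ → UNSTABLE
  130–190 m: −αΔT+βΔS = −(1.9 × 10⁻⁴)(-4.1)+(7.3 × 10⁻⁴)(+0.95) = 1.5 × 10⁻³ → stable
  190–202 m: −αΔT+βΔS = −(1.9 × 10⁻⁴)(-8.7)+(7.3 × 10⁻⁴)(+0.15) = 1.8 × 10⁻³ → stable
  202–252 m: −αΔT+βΔS = −(1.9 × 10⁻⁴)(-2.2)+(7.3 × 10⁻⁴)(+0.04) = 4.5 × 10⁻⁴ → stable
The 48–130 m interval has Δρ < 0: lighter water underlies denser water.

48–130 m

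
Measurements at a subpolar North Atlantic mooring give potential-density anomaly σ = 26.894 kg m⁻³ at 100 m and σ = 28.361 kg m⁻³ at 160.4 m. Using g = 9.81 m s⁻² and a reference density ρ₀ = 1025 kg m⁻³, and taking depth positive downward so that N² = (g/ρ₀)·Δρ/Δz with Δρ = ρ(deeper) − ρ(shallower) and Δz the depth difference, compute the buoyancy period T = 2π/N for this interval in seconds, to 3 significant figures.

412 s

Δρ = 1028.361 − 1026.894 = 1.467 kg m⁻³ over Δz = 160.4 − 100 = 60.4 m.
N² = (9.81/1025) × (1.467/60.4) = 2.3245 × 10⁻⁴ s⁻².
N = √(2.3245 × 10⁻⁴) = 0.015246 rad s⁻¹, so T = 2π/N = 412.12 s ≈ 412 s.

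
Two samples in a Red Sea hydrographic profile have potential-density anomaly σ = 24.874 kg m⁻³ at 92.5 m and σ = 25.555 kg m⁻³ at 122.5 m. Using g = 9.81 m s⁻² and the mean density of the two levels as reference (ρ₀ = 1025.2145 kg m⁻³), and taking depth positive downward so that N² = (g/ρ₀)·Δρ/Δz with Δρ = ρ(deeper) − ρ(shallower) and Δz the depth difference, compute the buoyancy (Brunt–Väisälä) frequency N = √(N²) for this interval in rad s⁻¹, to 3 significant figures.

Δρ = 1025.555 − 1024.874 = 0.681 kg m⁻³ over Δz = 122.5 − 92.5 = 30 m.
N² = (9.81/1025.2145) × (0.681/30) = 2.1721 × 10⁻⁴ s⁻².
N = √(2.1721 × 10⁻⁴) = 0.014738 rad s⁻¹ ≈ 0.0147 rad s⁻¹.
N² > 0, so the interval is statically stable.

0.0147 rad s⁻¹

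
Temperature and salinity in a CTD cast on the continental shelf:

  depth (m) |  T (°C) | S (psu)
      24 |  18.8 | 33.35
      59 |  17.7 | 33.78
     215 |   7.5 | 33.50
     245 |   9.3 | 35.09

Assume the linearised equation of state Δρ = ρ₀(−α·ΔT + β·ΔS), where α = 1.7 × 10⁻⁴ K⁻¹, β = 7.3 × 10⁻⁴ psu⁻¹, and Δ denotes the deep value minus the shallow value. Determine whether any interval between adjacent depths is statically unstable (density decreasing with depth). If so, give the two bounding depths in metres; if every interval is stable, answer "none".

none

Evaluate Δρ/ρ₀ = −αΔT + βΔS across each adjacent pair:
  24–59 m: −αΔT+βΔS = −(1.7 × 10⁻⁴)(-1.1)+(7.3 × 10⁻⁴)(+0.43) = 5.0 × 10⁻⁴ → stable
  59–215 m: −αΔT+βΔS = −(1.7 × 10⁻⁴)(-10.2)+(7.3 × 10⁻⁴)(-0.28) = 1.5 × 10⁻³ → stable
  215–245 m: −αΔT+βΔS = −(1.7 × 10⁻⁴)(+1.8)+(7.3 × 10⁻⁴)(+1.59) = 8.5 × 10⁻⁴ → stable
Every interval has Δρ > 0: the column is stably stratified throughout.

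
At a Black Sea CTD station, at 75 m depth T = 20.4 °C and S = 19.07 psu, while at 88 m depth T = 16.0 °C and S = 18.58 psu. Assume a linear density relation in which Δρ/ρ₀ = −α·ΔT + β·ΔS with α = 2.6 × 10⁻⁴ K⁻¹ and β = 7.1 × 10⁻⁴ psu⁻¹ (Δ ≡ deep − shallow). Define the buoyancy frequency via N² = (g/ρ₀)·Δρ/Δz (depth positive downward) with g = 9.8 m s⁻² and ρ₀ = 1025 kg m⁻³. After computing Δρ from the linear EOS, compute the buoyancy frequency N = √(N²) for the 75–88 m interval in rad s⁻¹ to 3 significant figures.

0.0245 rad s⁻¹

ΔT = -4.4 K, ΔS = -0.49 psu (deep − shallow).
Δρ/ρ₀ = −αΔT + βΔS = 1.144 × 10⁻³ − 3.479 × 10⁻⁴ = 7.961 × 10⁻⁴, so Δρ ≈ 0.8160 kg m⁻³.
N² = (g/ρ₀)·Δρ/Δz = g·(Δρ/ρ₀)/Δz = 9.8 × 7.961 × 10⁻⁴ / 13 = 6.0014 × 10⁻⁴ s⁻².
N = √(6.0014 × 10⁻⁴) = 0.024498 rad s⁻¹ ≈ 0.0245 rad s⁻¹.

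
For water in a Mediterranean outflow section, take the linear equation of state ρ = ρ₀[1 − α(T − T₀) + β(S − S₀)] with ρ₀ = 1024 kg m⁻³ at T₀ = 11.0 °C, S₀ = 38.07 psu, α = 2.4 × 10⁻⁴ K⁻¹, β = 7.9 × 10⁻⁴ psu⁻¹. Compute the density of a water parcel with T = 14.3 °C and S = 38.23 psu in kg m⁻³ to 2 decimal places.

T − T₀ = +3.3 K, S − S₀ = +0.16 psu.
Bracket = 1 − α·(+3.3) + β·(+0.16) = 1 + (-6.656 × 10⁻⁴) = 0.9993344.
ρ = 1024 × 0.9993344 = 1023.32 kg m⁻³.

1023.32 kg m⁻³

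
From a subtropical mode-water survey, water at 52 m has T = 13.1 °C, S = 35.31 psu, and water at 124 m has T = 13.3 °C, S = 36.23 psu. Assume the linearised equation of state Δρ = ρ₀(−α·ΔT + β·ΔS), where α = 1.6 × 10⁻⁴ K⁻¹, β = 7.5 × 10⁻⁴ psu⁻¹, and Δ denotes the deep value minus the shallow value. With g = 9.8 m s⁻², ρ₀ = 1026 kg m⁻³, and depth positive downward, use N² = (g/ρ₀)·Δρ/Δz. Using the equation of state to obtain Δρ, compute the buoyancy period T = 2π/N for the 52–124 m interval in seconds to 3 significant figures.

664 s

ΔT = +0.2 K, ΔS = +0.92 psu (deep − shallow).
Δρ/ρ₀ = −αΔT + βΔS = -3.20 × 10⁻⁵ + 6.90 × 10⁻⁴ = 6.58 × 10⁻⁴, so Δρ ≈ 0.6751 kg m⁻³.
N² = (g/ρ₀)·Δρ/Δz = g·(Δρ/ρ₀)/Δz = 9.8 × 6.58 × 10⁻⁴ / 72 = 8.9561 × 10⁻⁵ s⁻².
N = √(8.9561 × 10⁻⁵) = 9.4637 × 10⁻³ rad s⁻¹ → T = 2π/N = 663.92 s ≈ 664 s.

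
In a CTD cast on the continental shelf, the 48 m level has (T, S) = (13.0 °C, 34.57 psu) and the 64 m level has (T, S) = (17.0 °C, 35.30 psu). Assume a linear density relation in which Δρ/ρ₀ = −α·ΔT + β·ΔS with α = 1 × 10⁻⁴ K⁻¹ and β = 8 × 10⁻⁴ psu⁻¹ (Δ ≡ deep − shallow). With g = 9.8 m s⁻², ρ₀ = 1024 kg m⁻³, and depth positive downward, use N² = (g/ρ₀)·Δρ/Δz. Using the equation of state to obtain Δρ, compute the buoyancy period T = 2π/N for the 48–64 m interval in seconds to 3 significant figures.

ΔT = +4.0 K, ΔS = +0.73 psu (deep − shallow).
Δρ/ρ₀ = −αΔT + βΔS = -4.00 × 10⁻⁴ + 5.84 × 10⁻⁴ = 1.84 × 10⁻⁴, so Δρ ≈ 0.1884 kg m⁻³.
N² = (g/ρ₀)·Δρ/Δz = g·(Δρ/ρ₀)/Δz = 9.8 × 1.84 × 10⁻⁴ / 16 = 1.1270 × 10⁻⁴ s⁻².
N = √(1.1270 × 10⁻⁴) = 0.010616 rad s⁻¹ → T = 2π/N = 591.86 s ≈ 592 s.

592 s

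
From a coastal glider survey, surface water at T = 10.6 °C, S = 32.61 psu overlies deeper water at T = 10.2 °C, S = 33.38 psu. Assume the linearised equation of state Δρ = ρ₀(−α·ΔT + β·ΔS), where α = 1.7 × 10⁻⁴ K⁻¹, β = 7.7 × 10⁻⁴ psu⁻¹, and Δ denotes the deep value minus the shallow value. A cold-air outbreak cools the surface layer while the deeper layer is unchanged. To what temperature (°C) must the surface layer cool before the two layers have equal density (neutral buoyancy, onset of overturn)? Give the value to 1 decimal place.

6.7 °C

Neutral buoyancy requires Δρ = 0, i.e. −α(T_deep − T_surf′) + β(S_deep − S_surf) = 0.
T_surf′ = T_deep − (β/α)·ΔS = 10.2 − (7.7 × 10⁻⁴/1.7 × 10⁻⁴)·(+0.77) = 6.712 °C.
Cooling required: 10.6 − (6.712) = 3.888 °C.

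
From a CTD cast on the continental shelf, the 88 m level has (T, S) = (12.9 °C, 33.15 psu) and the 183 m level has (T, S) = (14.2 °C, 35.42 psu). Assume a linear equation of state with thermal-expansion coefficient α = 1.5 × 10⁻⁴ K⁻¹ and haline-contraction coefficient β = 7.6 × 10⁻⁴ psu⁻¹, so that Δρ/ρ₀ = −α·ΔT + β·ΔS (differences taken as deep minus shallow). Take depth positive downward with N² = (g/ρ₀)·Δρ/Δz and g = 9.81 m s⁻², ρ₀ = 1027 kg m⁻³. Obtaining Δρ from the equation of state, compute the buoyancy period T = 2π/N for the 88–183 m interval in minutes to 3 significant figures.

ΔT = +1.3 K, ΔS = +2.27 psu (deep − shallow).
Δρ/ρ₀ = −αΔT + βΔS = -1.95 × 10⁻⁴ + 1.7252 × 10⁻³ = 1.5302 × 10⁻³, so Δρ ≈ 1.572 kg m⁻³.
N² = (g/ρ₀)·Δρ/Δz = g·(Δρ/ρ₀)/Δz = 9.81 × 1.5302 × 10⁻³ / 95 = 1.5801 × 10⁻⁴ s⁻².
N = √(1.5801 × 10⁻⁴) = 0.012570 rad s⁻¹ → T = 2π/N = 499.86 s = 8.3310 min ≈ 8.33 min.

8.33 min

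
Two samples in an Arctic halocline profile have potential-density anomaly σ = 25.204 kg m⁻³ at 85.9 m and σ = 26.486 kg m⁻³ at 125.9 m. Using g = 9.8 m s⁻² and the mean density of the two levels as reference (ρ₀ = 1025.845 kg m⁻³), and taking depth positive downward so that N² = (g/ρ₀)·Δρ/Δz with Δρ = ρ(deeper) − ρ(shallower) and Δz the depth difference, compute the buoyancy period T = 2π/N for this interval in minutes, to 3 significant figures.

5.98 min

Δρ = 1026.486 − 1025.204 = 1.282 kg m⁻³ over Δz = 125.9 − 85.9 = 40 m.
N² = (9.8/1025.845) × (1.282/40) = 3.0618 × 10⁻⁴ s⁻².
N = √(3.0618 × 10⁻⁴) = 0.017498 rad s⁻¹, so T = 2π/N = 359.08 s = 5.9847 min ≈ 5.98 min.
A positive N² confirms static stability across the interval.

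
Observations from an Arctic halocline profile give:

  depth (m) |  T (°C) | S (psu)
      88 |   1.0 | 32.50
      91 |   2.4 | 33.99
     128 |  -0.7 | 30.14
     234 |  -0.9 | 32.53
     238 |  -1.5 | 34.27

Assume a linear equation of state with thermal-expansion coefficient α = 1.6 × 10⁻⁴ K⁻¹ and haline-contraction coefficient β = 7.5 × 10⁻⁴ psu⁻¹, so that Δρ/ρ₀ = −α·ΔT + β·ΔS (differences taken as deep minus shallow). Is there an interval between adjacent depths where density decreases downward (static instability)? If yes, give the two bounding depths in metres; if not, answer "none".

Evaluate Δρ/ρ₀ = −αΔT + βΔS across each adjacent pair:
  88–91 m: −αΔT+βΔS = −(1.6 × 10⁻⁴)(+1.4)+(7.5 × 10⁻⁴)(+1.49) = 8.9 × 10⁻⁴ → stable
  91–128 m: −αΔT+βΔS = −(1.6 × 10⁻⁴)(-3.1)+(7.5 × 10⁻⁴)(-3.85) = -2.4 × 10⁻³ → UNSTABLE
  128–234 m: −αΔT+βΔS = −(1.6 × 10⁻⁴)(-0.2)+(7.5 × 10⁻⁴)(+2.39) = 1.8 × 10⁻³ → stable
  234–238 m: −αΔT+βΔS = −(1.6 × 10⁻⁴)(-0.6)+(7.5 × 10⁻⁴)(+1.74) = 1.4 × 10⁻³ → stable
The 91–128 m interval has Δρ < 0: lighter water underlies denser water.

91–128 m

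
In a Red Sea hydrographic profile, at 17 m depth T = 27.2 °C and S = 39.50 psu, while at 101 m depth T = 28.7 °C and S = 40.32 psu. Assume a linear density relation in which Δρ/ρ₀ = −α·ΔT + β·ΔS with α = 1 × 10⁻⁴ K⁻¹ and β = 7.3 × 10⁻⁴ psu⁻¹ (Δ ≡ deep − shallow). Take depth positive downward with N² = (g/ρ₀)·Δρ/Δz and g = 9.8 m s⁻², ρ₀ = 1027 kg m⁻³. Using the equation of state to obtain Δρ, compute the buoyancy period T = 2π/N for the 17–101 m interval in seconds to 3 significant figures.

869 s

ΔT = +1.5 K, ΔS = +0.82 psu (deep − shallow).
Δρ/ρ₀ = −αΔT + βΔS = -1.50 × 10⁻⁴ + 5.986 × 10⁻⁴ = 4.486 × 10⁻⁴, so Δρ ≈ 0.4607 kg m⁻³.
N² = (g/ρ₀)·Δρ/Δz = g·(Δρ/ρ₀)/Δz = 9.8 × 4.486 × 10⁻⁴ / 84 = 5.2337 × 10⁻⁵ s⁻².
N = √(5.2337 × 10⁻⁵) = 7.2344 × 10⁻³ rad s⁻¹ → T = 2π/N = 868.52 s ≈ 869 s.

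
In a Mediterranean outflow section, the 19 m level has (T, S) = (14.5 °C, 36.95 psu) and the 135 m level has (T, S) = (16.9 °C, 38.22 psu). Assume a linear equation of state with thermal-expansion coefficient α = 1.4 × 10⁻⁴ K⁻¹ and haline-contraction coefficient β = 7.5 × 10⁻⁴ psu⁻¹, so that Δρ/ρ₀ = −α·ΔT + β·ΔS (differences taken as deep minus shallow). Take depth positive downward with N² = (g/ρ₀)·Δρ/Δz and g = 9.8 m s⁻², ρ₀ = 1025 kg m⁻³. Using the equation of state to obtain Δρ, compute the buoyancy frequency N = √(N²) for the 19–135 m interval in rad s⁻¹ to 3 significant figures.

ΔT = +2.4 K, ΔS = +1.27 psu (deep − shallow).
Δρ/ρ₀ = −αΔT + βΔS = -3.36 × 10⁻⁴ + 9.525 × 10⁻⁴ = 6.165 × 10⁻⁴, so Δρ ≈ 0.6319 kg m⁻³.
N² = (g/ρ₀)·Δρ/Δz = g·(Δρ/ρ₀)/Δz = 9.8 × 6.165 × 10⁻⁴ / 116 = 5.2084 × 10⁻⁵ s⁻².
N = √(5.2084 × 10⁻⁵) = 7.2169 × 10⁻³ rad s⁻¹ ≈ 7.22 × 10⁻³ rad s⁻¹.

7.22 × 10⁻³ rad s⁻¹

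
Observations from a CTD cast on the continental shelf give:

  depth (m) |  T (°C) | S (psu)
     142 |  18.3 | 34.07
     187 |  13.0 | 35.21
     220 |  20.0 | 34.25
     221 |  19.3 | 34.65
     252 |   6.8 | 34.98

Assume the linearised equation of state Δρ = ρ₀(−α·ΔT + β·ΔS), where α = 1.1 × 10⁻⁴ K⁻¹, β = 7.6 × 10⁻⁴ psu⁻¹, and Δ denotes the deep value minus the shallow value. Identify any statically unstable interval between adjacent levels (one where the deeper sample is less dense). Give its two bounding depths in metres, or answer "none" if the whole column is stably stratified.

187–220 m

Evaluate Δρ/ρ₀ = −αΔT + βΔS across each adjacent pair:
  142–187 m: −αΔT+βΔS = −(1.1 × 10⁻⁴)(-5.3)+(7.6 × 10⁻⁴)(+1.14) = 1.4 × 10⁻³ → stable
  187–220 m: −αΔT+βΔS = −(1.1 × 10⁻⁴)(+7.0)+(7.6 × 10⁻⁴)(-0.96) = -1.5 × 10⁻³ → UNSTABLE
  220–221 m: −αΔT+βΔS = −(1.1 × 10⁻⁴)(-0.7)+(7.6 × 10⁻⁴)(+0.40) = 3.8 × 10⁻⁴ → stable
  221–252 m: −αΔT+βΔS = −(1.1 × 10⁻⁴)(-12.5)+(7.6 × 10⁻⁴)(+0.33) = 1.6 × 10⁻³ → stable
The 187–220 m interval has Δρ < 0: lighter water underlies denser water.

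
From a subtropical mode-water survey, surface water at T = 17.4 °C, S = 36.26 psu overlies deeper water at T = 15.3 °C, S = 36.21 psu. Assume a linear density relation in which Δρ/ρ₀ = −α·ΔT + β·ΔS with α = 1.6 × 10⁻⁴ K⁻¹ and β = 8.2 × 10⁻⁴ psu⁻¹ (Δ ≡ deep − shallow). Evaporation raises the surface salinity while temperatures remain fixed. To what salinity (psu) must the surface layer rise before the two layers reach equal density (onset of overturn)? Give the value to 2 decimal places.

36.62 psu

Neutral buoyancy requires −α(T_deep − T_surf) + β(S_deep − S_surf′) = 0.
S_surf′ = S_deep − (α/β)·ΔT = 36.21 − (1.6 × 10⁻⁴/8.2 × 10⁻⁴)·(-2.1) = 36.6198 psu.
Increase required: 36.6198 − 36.26 = 0.3598 psu.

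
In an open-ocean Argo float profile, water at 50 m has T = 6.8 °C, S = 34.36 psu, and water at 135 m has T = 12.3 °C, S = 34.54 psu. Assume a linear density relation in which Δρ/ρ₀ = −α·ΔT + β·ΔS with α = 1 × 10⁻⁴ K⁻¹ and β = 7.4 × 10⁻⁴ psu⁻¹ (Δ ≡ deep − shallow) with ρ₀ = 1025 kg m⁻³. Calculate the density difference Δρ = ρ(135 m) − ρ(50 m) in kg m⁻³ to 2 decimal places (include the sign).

ΔT = +5.5 K, ΔS = +0.18 psu (deep − shallow).
Δρ/ρ₀ = −(1 × 10⁻⁴)(+5.5) + (7.4 × 10⁻⁴)(+0.18) = -4.168 × 10⁻⁴.
Δρ = 1025 × (-4.168 × 10⁻⁴) = -0.43 kg m⁻³.
Negative Δρ: lighter below, statically unstable.

-0.43 kg m⁻³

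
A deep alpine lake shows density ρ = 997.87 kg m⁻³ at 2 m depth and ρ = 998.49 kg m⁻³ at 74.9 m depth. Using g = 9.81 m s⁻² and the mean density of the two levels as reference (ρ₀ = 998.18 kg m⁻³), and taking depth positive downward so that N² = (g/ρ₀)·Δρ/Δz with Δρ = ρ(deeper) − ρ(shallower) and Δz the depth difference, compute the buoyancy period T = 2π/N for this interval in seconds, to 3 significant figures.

687 s

Δρ = 998.49 − 997.87 = 0.62 kg m⁻³ over Δz = 74.9 − 2 = 72.9 m.
N² = (9.81/998.18) × (0.62/72.9) = 8.3584 × 10⁻⁵ s⁻².
N = √(8.3584 × 10⁻⁵) = 9.1424 × 10⁻³ rad s⁻¹, so T = 2π/N = 687.26 s ≈ 687 s.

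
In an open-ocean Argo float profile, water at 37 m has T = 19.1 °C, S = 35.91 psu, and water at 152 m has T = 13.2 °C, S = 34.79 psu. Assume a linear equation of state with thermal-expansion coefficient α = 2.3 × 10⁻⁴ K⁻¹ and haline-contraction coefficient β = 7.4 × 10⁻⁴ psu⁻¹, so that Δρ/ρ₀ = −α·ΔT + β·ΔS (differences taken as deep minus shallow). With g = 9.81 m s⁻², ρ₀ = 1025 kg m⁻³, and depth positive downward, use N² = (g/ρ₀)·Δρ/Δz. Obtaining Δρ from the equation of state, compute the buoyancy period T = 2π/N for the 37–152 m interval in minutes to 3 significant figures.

15.6 min

ΔT = -5.9 K, ΔS = -1.12 psu (deep − shallow).
Δρ/ρ₀ = −αΔT + βΔS = 1.357 × 10⁻³ − 8.288 × 10⁻⁴ = 5.282 × 10⁻⁴, so Δρ ≈ 0.5414 kg m⁻³.
N² = (g/ρ₀)·Δρ/Δz = g·(Δρ/ρ₀)/Δz = 9.81 × 5.282 × 10⁻⁴ / 115 = 4.5058 × 10⁻⁵ s⁻².
N = √(4.5058 × 10⁻⁵) = 6.7125 × 10⁻³ rad s⁻¹ → T = 2π/N = 936.04 s = 15.601 min ≈ 15.6 min.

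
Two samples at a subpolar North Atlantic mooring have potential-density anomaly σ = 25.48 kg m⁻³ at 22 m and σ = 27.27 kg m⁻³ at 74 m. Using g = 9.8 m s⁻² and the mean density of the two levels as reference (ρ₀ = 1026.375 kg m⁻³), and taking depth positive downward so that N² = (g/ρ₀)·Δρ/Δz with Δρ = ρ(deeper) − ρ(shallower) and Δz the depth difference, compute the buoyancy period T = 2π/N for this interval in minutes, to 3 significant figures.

Δρ = 1027.27 − 1025.48 = 1.79 kg m⁻³ over Δz = 74 − 22 = 52 m.
N² = (9.8/1026.375) × (1.79/52) = 3.2868 × 10⁻⁴ s⁻².
N = √(3.2868 × 10⁻⁴) = 0.018130 rad s⁻¹, so T = 2π/N = 346.56 s = 5.7760 min ≈ 5.78 min.
N² > 0, so the interval is statically stable.

5.78 min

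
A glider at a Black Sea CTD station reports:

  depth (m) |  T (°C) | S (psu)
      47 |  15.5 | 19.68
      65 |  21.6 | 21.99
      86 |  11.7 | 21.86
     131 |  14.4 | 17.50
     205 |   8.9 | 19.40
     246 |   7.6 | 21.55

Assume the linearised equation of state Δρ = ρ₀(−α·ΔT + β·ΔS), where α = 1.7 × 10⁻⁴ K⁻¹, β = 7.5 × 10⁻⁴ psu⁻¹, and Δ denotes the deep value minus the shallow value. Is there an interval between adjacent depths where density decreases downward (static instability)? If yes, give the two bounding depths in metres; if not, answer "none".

86–131 m

Evaluate Δρ/ρ₀ = −αΔT + βΔS across each adjacent pair:
  47–65 m: −αΔT+βΔS = −(1.7 × 10⁻⁴)(+6.1)+(7.5 × 10⁻⁴)(+2.31) = 7.0 × 10⁻⁴ → stable
  65–86 m: −αΔT+βΔS = −(1.7 × 10⁻⁴)(-9.9)+(7.5 × 10⁻⁴)(-0.13) = 1.6 × 10⁻³ → stable
  86–131 m: −αΔT+βΔS = −(1.7 × 10⁻⁴)(+2.7)+(7.5 × 10⁻⁴)(-4.36) = -3.7 × 10⁻³ → UNSTABLE
  131–205 m: −αΔT+βΔS = −(1.7 × 10⁻⁴)(-5.5)+(7.5 × 10⁻⁴)(+1.90) = 2.4 × 10⁻³ → stable
  205–246 m: −αΔT+βΔS = −(1.7 × 10⁻⁴)(-1.3)+(7.5 × 10⁻⁴)(+2.15) = 1.8 × 10⁻³ → stable
The 86–131 m interval has Δρ < 0: lighter water underlies denser water.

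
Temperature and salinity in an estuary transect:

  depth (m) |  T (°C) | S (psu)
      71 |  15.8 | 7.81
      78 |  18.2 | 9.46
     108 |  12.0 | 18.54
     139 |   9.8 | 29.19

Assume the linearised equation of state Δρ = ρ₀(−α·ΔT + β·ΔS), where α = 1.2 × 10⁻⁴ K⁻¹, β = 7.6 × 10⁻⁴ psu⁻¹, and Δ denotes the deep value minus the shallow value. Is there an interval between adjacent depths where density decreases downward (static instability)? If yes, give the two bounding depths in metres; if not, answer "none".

Evaluate Δρ/ρ₀ = −αΔT + βΔS across each adjacent pair:
  71–78 m: −αΔT+βΔS = −(1.2 × 10⁻⁴)(+2.4)+(7.6 × 10⁻⁴)(+1.65) = 9.7 × 10⁻⁴ → stable
  78–108 m: −αΔT+βΔS = −(1.2 × 10⁻⁴)(-6.2)+(7.6 × 10⁻⁴)(+9.08) = 7.6 × 10⁻³ → stable
  108–139 m: −αΔT+βΔS = −(1.2 × 10⁻⁴)(-2.2)+(7.6 × 10⁻⁴)(+10.65) = 8.4 × 10⁻³ → stable
Every interval has Δρ > 0: the column is stably stratified throughout.

none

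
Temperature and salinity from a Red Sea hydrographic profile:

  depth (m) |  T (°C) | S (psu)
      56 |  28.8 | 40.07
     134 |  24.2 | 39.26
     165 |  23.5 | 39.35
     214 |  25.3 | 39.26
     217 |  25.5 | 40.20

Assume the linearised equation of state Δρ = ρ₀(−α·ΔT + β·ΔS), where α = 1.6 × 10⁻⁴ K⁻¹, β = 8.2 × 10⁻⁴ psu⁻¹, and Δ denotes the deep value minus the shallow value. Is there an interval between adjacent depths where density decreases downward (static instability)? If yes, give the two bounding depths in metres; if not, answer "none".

Evaluate Δρ/ρ₀ = −αΔT + βΔS across each adjacent pair:
  56–134 m: −αΔT+βΔS = −(1.6 × 10⁻⁴)(-4.6)+(8.2 × 10⁻⁴)(-0.81) = 7.2 × 10⁻⁵ → stable
  134–165 m: −αΔT+βΔS = −(1.6 × 10⁻⁴)(-0.7)+(8.2 × 10⁻⁴)(+0.09) = 1.9 × 10⁻⁴ → stable
  165–214 m: −αΔT+βΔS = −(1.6 × 10⁻⁴)(+1.8)+(8.2 × 10⁻⁴)(-0.09) = -3.6 × 10⁻⁴ → UNSTABLE
  214–217 m: −αΔT+βΔS = −(1.6 × 10⁻⁴)(+0.2)+(8.2 × 10⁻⁴)(+0.94) = 7.4 × 10⁻⁴ → stable
The 165–214 m interval has Δρ < 0: lighter water underlies denser water.

165–214 m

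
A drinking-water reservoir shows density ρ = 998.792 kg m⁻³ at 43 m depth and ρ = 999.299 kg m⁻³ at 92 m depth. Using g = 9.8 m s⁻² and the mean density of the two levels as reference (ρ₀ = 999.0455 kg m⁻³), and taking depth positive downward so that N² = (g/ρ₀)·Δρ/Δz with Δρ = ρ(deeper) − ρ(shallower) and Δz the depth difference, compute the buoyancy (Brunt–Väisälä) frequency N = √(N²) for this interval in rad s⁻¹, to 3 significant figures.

Δρ = 999.299 − 998.792 = 0.507 kg m⁻³ over Δz = 92 − 43 = 49 m.
N² = (9.8/999.0455) × (0.507/49) = 1.0150 × 10⁻⁴ s⁻².
N = √(1.0150 × 10⁻⁴) = 0.010075 rad s⁻¹ ≈ 0.0101 rad s⁻¹.

0.0101 rad s⁻¹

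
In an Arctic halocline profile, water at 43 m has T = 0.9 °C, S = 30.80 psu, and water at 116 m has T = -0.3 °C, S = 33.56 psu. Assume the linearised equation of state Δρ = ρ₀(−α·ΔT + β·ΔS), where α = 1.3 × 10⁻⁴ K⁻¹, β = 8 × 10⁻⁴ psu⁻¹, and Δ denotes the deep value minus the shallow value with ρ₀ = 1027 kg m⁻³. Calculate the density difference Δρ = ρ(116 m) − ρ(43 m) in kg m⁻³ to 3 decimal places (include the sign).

+2.428 kg m⁻³

ΔT = -1.2 K, ΔS = +2.76 psu (deep − shallow).
Δρ/ρ₀ = −(1.3 × 10⁻⁴)(-1.2) + (8 × 10⁻⁴)(+2.76) = 2.364 × 10⁻³.
Δρ = 1027 × (2.364 × 10⁻³) = +2.428 kg m⁻³.
Positive Δρ: denser below, stable.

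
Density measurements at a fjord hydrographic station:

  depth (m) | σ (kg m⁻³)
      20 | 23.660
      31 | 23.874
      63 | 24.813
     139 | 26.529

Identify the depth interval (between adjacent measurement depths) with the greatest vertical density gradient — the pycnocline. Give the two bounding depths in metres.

31–63 m

Compute the density gradient over each adjacent pair:
  20–31 m: Δρ/Δz = 0.214/11 = 0.019 kg m⁻⁴
  31–63 m: Δρ/Δz = 0.939/32 = 0.029 kg m⁻⁴
  63–139 m: Δρ/Δz = 1.716/76 = 0.023 kg m⁻⁴
The largest gradient is in the 31–63 m interval — the pycnocline.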